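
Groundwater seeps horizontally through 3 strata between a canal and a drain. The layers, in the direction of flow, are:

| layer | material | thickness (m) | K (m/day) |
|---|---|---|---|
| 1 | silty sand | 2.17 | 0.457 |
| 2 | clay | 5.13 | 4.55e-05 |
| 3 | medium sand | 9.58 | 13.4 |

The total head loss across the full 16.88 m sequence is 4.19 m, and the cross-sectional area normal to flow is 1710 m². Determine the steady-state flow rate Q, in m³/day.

Flow is perpendicular to layering, so the layers act in series and the equivalent K is the thickness-weighted harmonic mean.
Total thickness L = 2.17 + 5.13 + 9.58 = 16.88 m.
Σ(b_i/K_i) = 2.17/0.457 + 5.13/4.55e-05 + 9.58/13.4 = 1.128e+05 d.
K_eq = L / Σ(b_i/K_i) = 16.88 / 1.128e+05 = 0.0001497 m/day.
Q = K_eq · A · (Δh/L) = 0.0001497 × 1710 × (4.19/16.88) = 0.06355 m³/day.

0.0635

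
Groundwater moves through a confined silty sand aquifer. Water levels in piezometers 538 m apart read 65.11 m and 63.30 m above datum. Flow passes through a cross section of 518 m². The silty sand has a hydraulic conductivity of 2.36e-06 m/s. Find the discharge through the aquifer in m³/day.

Convert K: 2.36e-06 m/s × 86400 = 0.2039 m/day.
Hydraulic gradient i = (65.11 − 63.30) / 538 = 1.81 / 538 = 0.003364.
Darcy's law: Q = K · A · i = 0.2039 × 518.0 × 0.003364 = 0.3553 m³/day.

0.355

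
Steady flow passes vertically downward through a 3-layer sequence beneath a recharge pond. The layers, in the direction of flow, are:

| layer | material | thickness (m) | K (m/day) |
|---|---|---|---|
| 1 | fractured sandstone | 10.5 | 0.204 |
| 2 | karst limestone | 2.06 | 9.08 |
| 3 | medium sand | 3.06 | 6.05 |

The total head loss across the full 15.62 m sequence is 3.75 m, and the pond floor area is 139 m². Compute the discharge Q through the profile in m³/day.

Flow is perpendicular to layering, so the layers act in series and the equivalent K is the thickness-weighted harmonic mean.
Total thickness L = 10.5 + 2.06 + 3.06 = 15.62 m.
Σ(b_i/K_i) = 10.5/0.204 + 2.06/9.08 + 3.06/6.05 = 52.20 d.
K_eq = L / Σ(b_i/K_i) = 15.62 / 52.20 = 0.2992 m/day.
Q = K_eq · A · (Δh/L) = 0.2992 × 139 × (3.75/15.62) = 9.985 m³/day.

9.99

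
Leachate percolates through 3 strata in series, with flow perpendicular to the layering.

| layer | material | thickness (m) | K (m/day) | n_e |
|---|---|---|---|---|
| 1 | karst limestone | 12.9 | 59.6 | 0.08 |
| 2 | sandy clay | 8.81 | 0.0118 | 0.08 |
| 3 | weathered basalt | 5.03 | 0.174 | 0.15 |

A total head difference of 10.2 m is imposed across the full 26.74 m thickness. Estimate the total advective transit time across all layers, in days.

With flow normal to the layers, continuity requires the same specific discharge q through every layer.
Σ(b_i/K_i) = 12.9/59.6 + 8.81/0.0118 + 5.03/0.174 = 775.7 d.
q = Δh / Σ(b_i/K_i) = 10.2 / 775.7 = 0.01315 m/day.
In each layer the seepage velocity is v_i = q/n_i, so the layer transit time is t_i = b_i·n_i / q:
  layer 1 (karst limestone): t_1 = 12.9 × 0.08 / 0.01315 = 78.49 d
  layer 2 (sandy clay): t_2 = 8.81 × 0.08 / 0.01315 = 53.60 d
  layer 3 (weathered basalt): t_3 = 5.03 × 0.15 / 0.01315 = 57.38 d
Total t = Σ t_i = 189.5 days.

189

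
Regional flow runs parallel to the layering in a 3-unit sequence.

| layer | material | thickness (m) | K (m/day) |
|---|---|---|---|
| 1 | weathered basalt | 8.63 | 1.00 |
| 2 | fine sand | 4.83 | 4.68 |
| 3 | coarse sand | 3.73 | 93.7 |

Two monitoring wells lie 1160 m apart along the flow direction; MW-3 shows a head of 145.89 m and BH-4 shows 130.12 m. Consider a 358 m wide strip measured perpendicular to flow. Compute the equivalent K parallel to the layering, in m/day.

22.1

Flow is parallel to layering, so each bed carries its own Darcy discharge and the transmissivities add.
Σ(K_i·b_i) = 1.00×8.63 + 4.68×4.83 + 93.7×3.73 = 380.7 m²/day.
Total thickness b = 17.19 m, so K_eq = Σ(K_i·b_i)/b = 22.15 m/day.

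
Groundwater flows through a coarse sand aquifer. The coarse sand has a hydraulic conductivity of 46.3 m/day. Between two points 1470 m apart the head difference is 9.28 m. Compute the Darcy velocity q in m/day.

0.292

Hydraulic gradient i = Δh / L = 9.28 / 1470 = 0.006313.
Specific discharge q = K · i = 46.30 × 0.006313 = 0.2923 m/day.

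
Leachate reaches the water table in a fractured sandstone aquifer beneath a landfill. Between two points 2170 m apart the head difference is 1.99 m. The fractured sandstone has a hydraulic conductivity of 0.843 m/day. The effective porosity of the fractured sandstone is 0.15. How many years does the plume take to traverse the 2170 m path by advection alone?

Hydraulic gradient i = Δh / L = 1.99 / 2170 = 0.0009171.
Darcy flux q = K · i = 0.8430 × 0.0009171 = 0.0007731 m/day.
Seepage velocity v = q / n_e = 0.0007731 / 0.15 = 0.005154 m/day.
Travel time t = L / v = 2170 / 0.005154 = 4.210e+05 days = 1153 years.

1150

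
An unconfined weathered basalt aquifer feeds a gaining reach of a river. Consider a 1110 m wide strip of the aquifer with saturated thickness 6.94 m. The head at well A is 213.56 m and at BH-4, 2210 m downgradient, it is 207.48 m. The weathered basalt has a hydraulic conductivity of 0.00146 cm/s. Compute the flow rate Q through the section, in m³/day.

Convert K: 0.00146 cm/s × 864 = 1.261 m/day.
Cross-sectional area A = 1110 × 6.94 = 7703 m².
Hydraulic gradient i = (213.56 − 207.48) / 2210 = 6.08 / 2210 = 0.002751.
Darcy's law: Q = K · A · i = 1.261 × 7703 × 0.002751 = 26.73 m³/day.

26.7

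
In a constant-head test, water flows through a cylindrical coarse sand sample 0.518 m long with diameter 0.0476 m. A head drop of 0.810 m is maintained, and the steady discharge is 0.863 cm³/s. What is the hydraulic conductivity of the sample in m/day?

26.8

Cross-sectional area A = π·(d/2)² = π × (0.0476/2)² = 0.001780 m².
Convert discharge: 0.863 cm³/s = 8.630e-07 m³/s.
Darcy's law rearranged: K = Q·L / (A·Δh) = 8.630e-07 × 0.518 / (0.001780 × 0.810) = 0.0003101 m/s = 26.80 m/day.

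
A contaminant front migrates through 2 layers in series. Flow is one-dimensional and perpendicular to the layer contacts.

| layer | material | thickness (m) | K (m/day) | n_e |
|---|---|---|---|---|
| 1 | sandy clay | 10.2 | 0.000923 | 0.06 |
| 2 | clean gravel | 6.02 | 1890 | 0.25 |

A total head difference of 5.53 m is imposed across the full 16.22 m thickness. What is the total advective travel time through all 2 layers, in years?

11.6

With flow normal to the layers, continuity requires the same specific discharge q through every layer.
Σ(b_i/K_i) = 10.2/0.000923 + 6.02/1890 = 11051 d.
q = Δh / Σ(b_i/K_i) = 5.53 / 11051 = 0.0005004 m/day.
In each layer the seepage velocity is v_i = q/n_i, so the layer transit time is t_i = b_i·n_i / q:
  layer 1 (sandy clay): t_1 = 10.2 × 0.06 / 0.0005004 = 1223 d
  layer 2 (clean gravel): t_2 = 6.02 × 0.25 / 0.0005004 = 3008 d
Total t = Σ t_i = 4231 days = 11.58 years.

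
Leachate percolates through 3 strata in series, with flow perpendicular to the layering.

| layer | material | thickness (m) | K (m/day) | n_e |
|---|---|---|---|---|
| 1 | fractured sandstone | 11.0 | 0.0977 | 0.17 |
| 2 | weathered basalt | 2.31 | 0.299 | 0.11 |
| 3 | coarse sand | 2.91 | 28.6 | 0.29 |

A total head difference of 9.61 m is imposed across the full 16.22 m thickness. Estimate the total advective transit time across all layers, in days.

37.2

With flow normal to the layers, continuity requires the same specific discharge q through every layer.
Σ(b_i/K_i) = 11.0/0.0977 + 2.31/0.299 + 2.91/28.6 = 120.4 d.
q = Δh / Σ(b_i/K_i) = 9.61 / 120.4 = 0.07981 m/day.
In each layer the seepage velocity is v_i = q/n_i, so the layer transit time is t_i = b_i·n_i / q:
  layer 1 (fractured sandstone): t_1 = 11.0 × 0.17 / 0.07981 = 23.43 d
  layer 2 (weathered basalt): t_2 = 2.31 × 0.11 / 0.07981 = 3.184 d
  layer 3 (coarse sand): t_3 = 2.91 × 0.29 / 0.07981 = 10.57 d
Total t = Σ t_i = 37.19 days.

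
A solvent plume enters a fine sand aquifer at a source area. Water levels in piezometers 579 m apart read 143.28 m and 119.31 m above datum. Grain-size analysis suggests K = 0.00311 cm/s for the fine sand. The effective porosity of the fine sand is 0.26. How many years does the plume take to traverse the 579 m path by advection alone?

Convert K: 0.00311 cm/s × 864 = 2.687 m/day.
Hydraulic gradient i = (143.28 − 119.31) / 579 = 23.97 / 579 = 0.04140.
Darcy flux q = K · i = 2.687 × 0.04140 = 0.1112 m/day.
Seepage velocity v = q / n_e = 0.1112 / 0.26 = 0.4278 m/day.
Travel time t = L / v = 579 / 0.4278 = 1353 days = 3.705 years.

3.71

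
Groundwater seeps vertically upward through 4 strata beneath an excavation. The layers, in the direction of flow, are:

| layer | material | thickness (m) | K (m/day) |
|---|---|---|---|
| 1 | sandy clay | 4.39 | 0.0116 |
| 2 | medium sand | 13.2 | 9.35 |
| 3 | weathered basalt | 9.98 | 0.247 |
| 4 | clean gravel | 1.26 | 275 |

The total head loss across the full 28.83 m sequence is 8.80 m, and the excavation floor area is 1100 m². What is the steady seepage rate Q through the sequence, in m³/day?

23.0

Flow is perpendicular to layering, so the layers act in series and the equivalent K is the thickness-weighted harmonic mean.
Total thickness L = 4.39 + 13.2 + 9.98 + 1.26 = 28.83 m.
Σ(b_i/K_i) = 4.39/0.0116 + 13.2/9.35 + 9.98/0.247 + 1.26/275 = 420.3 d.
K_eq = L / Σ(b_i/K_i) = 28.83 / 420.3 = 0.06860 m/day.
Q = K_eq · A · (Δh/L) = 0.06860 × 1100 × (8.80/28.83) = 23.03 m³/day.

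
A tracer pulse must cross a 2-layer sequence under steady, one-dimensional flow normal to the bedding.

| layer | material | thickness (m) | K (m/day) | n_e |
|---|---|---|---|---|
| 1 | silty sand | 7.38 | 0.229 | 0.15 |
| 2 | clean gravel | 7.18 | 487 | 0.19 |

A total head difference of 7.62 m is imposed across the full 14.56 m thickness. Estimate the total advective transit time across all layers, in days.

With flow normal to the layers, continuity requires the same specific discharge q through every layer.
Σ(b_i/K_i) = 7.38/0.229 + 7.18/487 = 32.24 d.
q = Δh / Σ(b_i/K_i) = 7.62 / 32.24 = 0.2363 m/day.
In each layer the seepage velocity is v_i = q/n_i, so the layer transit time is t_i = b_i·n_i / q:
  layer 1 (silty sand): t_1 = 7.38 × 0.15 / 0.2363 = 4.684 d
  layer 2 (clean gravel): t_2 = 7.18 × 0.19 / 0.2363 = 5.772 d
Total t = Σ t_i = 10.46 days.

10.5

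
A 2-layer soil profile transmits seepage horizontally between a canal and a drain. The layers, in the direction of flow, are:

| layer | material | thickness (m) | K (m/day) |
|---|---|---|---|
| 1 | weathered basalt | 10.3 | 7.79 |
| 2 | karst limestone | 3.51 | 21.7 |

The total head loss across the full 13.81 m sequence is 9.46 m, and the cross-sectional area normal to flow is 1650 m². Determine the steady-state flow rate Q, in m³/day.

Flow is perpendicular to layering, so the layers act in series and the equivalent K is the thickness-weighted harmonic mean.
Total thickness L = 10.3 + 3.51 = 13.81 m.
Σ(b_i/K_i) = 10.3/7.79 + 3.51/21.7 = 1.484 d.
K_eq = L / Σ(b_i/K_i) = 13.81 / 1.484 = 9.306 m/day.
Q = K_eq · A · (Δh/L) = 9.306 × 1650 × (9.46/13.81) = 10518 m³/day.

10500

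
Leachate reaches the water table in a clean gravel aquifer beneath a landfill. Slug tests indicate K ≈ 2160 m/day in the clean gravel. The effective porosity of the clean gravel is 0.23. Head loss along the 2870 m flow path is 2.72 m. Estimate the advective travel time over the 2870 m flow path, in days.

Hydraulic gradient i = Δh / L = 2.72 / 2870 = 0.0009477.
Darcy flux q = K · i = 2160 × 0.0009477 = 2.047 m/day.
Seepage velocity v = q / n_e = 2.047 / 0.23 = 8.900 m/day.
Travel time t = L / v = 2870 / 8.900 = 322.5 days.

322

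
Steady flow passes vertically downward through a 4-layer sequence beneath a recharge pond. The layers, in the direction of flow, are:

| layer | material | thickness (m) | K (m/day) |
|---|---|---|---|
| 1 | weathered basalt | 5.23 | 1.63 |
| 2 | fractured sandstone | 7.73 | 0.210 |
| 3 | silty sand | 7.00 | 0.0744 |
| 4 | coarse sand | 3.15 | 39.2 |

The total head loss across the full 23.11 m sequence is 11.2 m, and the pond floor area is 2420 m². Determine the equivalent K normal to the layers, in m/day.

Flow is perpendicular to layering, so the layers act in series and the equivalent K is the thickness-weighted harmonic mean.
Total thickness L = 5.23 + 7.73 + 7.00 + 3.15 = 23.11 m.
Σ(b_i/K_i) = 5.23/1.63 + 7.73/0.210 + 7.00/0.0744 + 3.15/39.2 = 134.2 d.
K_eq = L / Σ(b_i/K_i) = 23.11 / 134.2 = 0.1722 m/day.

0.172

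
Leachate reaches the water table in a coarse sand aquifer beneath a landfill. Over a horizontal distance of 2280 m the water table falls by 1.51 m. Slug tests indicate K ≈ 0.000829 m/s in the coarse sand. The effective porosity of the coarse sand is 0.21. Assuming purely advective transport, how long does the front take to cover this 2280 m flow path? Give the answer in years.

27.6

Convert K: 0.000829 m/s × 86400 = 71.63 m/day.
Hydraulic gradient i = Δh / L = 1.51 / 2280 = 0.0006623.
Darcy flux q = K · i = 71.63 × 0.0006623 = 0.04744 m/day.
Seepage velocity v = q / n_e = 0.04744 / 0.21 = 0.2259 m/day.
Travel time t = L / v = 2280 / 0.2259 = 10094 days = 27.63 years.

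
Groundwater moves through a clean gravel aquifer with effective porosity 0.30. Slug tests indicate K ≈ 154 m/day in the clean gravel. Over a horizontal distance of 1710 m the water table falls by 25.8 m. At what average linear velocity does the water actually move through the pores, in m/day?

Hydraulic gradient i = Δh / L = 25.8 / 1710 = 0.01509.
Darcy flux q = K · i = 154.0 × 0.01509 = 2.324 m/day.
Seepage velocity v = q / n_e = 2.324 / 0.30 = 7.745 m/day.

7.75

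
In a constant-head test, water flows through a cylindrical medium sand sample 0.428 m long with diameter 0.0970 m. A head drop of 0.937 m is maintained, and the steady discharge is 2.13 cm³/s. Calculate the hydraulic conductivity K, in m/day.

11.4

Cross-sectional area A = π·(d/2)² = π × (0.0970/2)² = 0.007390 m².
Convert discharge: 2.13 cm³/s = 2.130e-06 m³/s.
Darcy's law rearranged: K = Q·L / (A·Δh) = 2.130e-06 × 0.428 / (0.007390 × 0.937) = 0.0001317 m/s = 11.38 m/day.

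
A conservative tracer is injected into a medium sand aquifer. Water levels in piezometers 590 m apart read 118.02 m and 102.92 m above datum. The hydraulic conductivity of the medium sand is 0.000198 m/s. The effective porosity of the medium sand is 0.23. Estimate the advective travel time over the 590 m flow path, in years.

Convert K: 0.000198 m/s × 86400 = 17.11 m/day.
Hydraulic gradient i = (118.02 − 102.92) / 590 = 15.1 / 590 = 0.02559.
Darcy flux q = K · i = 17.11 × 0.02559 = 0.4378 m/day.
Seepage velocity v = q / n_e = 0.4378 / 0.23 = 1.904 m/day.
Travel time t = L / v = 590 / 1.904 = 309.9 days = 0.8486 years.

0.849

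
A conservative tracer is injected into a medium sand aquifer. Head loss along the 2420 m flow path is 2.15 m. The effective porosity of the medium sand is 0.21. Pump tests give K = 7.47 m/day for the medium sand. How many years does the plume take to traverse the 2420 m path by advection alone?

Hydraulic gradient i = Δh / L = 2.15 / 2420 = 0.0008884.
Darcy flux q = K · i = 7.470 × 0.0008884 = 0.006637 m/day.
Seepage velocity v = q / n_e = 0.006637 / 0.21 = 0.03160 m/day.
Travel time t = L / v = 2420 / 0.03160 = 76576 days = 209.7 years.

210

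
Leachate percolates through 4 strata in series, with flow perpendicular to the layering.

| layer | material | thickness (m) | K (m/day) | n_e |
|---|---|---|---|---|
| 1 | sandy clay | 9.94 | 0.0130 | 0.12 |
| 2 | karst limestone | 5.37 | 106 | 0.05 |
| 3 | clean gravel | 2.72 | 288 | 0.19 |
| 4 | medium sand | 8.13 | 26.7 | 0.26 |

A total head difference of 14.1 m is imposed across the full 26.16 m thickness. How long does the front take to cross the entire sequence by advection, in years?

0.608

With flow normal to the layers, continuity requires the same specific discharge q through every layer.
Σ(b_i/K_i) = 9.94/0.0130 + 5.37/106 + 2.72/288 + 8.13/26.7 = 765.0 d.
q = Δh / Σ(b_i/K_i) = 14.1 / 765.0 = 0.01843 m/day.
In each layer the seepage velocity is v_i = q/n_i, so the layer transit time is t_i = b_i·n_i / q:
  layer 1 (sandy clay): t_1 = 9.94 × 0.12 / 0.01843 = 64.71 d
  layer 2 (karst limestone): t_2 = 5.37 × 0.05 / 0.01843 = 14.57 d
  layer 3 (clean gravel): t_3 = 2.72 × 0.19 / 0.01843 = 28.04 d
  layer 4 (medium sand): t_4 = 8.13 × 0.26 / 0.01843 = 114.7 d
Total t = Σ t_i = 222.0 days = 0.6078 years.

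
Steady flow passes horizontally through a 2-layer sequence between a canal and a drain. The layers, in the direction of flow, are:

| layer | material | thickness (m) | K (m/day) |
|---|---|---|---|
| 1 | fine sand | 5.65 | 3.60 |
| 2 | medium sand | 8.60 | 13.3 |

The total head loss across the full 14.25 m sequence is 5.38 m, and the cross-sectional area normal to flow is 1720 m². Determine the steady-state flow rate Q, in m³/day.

Flow is perpendicular to layering, so the layers act in series and the equivalent K is the thickness-weighted harmonic mean.
Total thickness L = 5.65 + 8.60 = 14.25 m.
Σ(b_i/K_i) = 5.65/3.60 + 8.60/13.3 = 2.216 d.
K_eq = L / Σ(b_i/K_i) = 14.25 / 2.216 = 6.430 m/day.
Q = K_eq · A · (Δh/L) = 6.430 × 1720 × (5.38/14.25) = 4176 m³/day.

4180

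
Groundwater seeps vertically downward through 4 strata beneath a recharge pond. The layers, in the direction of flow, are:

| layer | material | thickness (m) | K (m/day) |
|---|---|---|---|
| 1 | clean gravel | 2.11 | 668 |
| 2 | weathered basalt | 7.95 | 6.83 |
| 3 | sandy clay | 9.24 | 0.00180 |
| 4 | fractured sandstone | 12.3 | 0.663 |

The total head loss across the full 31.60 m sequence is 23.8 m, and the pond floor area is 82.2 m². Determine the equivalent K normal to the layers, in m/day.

0.00613

Flow is perpendicular to layering, so the layers act in series and the equivalent K is the thickness-weighted harmonic mean.
Total thickness L = 2.11 + 7.95 + 9.24 + 12.3 = 31.60 m.
Σ(b_i/K_i) = 2.11/668 + 7.95/6.83 + 9.24/0.00180 + 12.3/0.663 = 5153 d.
K_eq = L / Σ(b_i/K_i) = 31.60 / 5153 = 0.006132 m/day.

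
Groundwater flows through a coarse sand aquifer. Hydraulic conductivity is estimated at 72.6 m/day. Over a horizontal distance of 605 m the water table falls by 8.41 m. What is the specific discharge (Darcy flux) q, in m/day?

1.01

Hydraulic gradient i = Δh / L = 8.41 / 605 = 0.01390.
Specific discharge q = K · i = 72.60 × 0.01390 = 1.009 m/day.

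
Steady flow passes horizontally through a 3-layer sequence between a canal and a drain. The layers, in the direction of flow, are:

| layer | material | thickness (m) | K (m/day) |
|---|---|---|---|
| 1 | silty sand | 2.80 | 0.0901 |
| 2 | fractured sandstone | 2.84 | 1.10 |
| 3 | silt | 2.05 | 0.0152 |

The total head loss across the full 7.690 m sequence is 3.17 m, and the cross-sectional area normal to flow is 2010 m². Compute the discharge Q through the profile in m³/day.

Flow is perpendicular to layering, so the layers act in series and the equivalent K is the thickness-weighted harmonic mean.
Total thickness L = 2.80 + 2.84 + 2.05 = 7.690 m.
Σ(b_i/K_i) = 2.80/0.0901 + 2.84/1.10 + 2.05/0.0152 = 168.5 d.
K_eq = L / Σ(b_i/K_i) = 7.690 / 168.5 = 0.04563 m/day.
Q = K_eq · A · (Δh/L) = 0.04563 × 2010 × (3.17/7.690) = 37.81 m³/day.

37.8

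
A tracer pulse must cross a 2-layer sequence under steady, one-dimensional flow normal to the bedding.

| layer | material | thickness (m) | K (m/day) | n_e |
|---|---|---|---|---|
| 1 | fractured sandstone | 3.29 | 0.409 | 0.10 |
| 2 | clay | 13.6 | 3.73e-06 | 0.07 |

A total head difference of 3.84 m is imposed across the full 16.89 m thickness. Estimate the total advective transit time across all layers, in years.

With flow normal to the layers, continuity requires the same specific discharge q through every layer.
Σ(b_i/K_i) = 3.29/0.409 + 13.6/3.73e-06 = 3.646e+06 d.
q = Δh / Σ(b_i/K_i) = 3.84 / 3.646e+06 = 1.053e-06 m/day.
In each layer the seepage velocity is v_i = q/n_i, so the layer transit time is t_i = b_i·n_i / q:
  layer 1 (fractured sandstone): t_1 = 3.29 × 0.10 / 1.053e-06 = 3.124e+05 d
  layer 2 (clay): t_2 = 13.6 × 0.07 / 1.053e-06 = 9.039e+05 d
Total t = Σ t_i = 1.216e+06 days = 3330 years.

3330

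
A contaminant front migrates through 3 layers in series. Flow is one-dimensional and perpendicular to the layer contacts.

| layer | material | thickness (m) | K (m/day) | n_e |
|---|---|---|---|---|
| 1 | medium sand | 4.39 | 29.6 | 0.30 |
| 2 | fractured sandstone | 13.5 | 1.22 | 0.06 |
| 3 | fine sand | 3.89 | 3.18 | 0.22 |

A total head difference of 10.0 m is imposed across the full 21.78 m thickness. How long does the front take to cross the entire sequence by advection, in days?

With flow normal to the layers, continuity requires the same specific discharge q through every layer.
Σ(b_i/K_i) = 4.39/29.6 + 13.5/1.22 + 3.89/3.18 = 12.44 d.
q = Δh / Σ(b_i/K_i) = 10.0 / 12.44 = 0.8040 m/day.
In each layer the seepage velocity is v_i = q/n_i, so the layer transit time is t_i = b_i·n_i / q:
  layer 1 (medium sand): t_1 = 4.39 × 0.30 / 0.8040 = 1.638 d
  layer 2 (fractured sandstone): t_2 = 13.5 × 0.06 / 0.8040 = 1.007 d
  layer 3 (fine sand): t_3 = 3.89 × 0.22 / 0.8040 = 1.064 d
Total t = Σ t_i = 3.710 days.

3.71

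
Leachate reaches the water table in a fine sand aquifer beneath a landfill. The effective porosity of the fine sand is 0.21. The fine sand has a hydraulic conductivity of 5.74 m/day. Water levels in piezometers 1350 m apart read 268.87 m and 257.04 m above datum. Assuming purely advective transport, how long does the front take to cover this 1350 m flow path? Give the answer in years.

Hydraulic gradient i = (268.87 − 257.04) / 1350 = 11.83 / 1350 = 0.008763.
Darcy flux q = K · i = 5.740 × 0.008763 = 0.05030 m/day.
Seepage velocity v = q / n_e = 0.05030 / 0.21 = 0.2395 m/day.
Travel time t = L / v = 1350 / 0.2395 = 5636 days = 15.43 years.

15.4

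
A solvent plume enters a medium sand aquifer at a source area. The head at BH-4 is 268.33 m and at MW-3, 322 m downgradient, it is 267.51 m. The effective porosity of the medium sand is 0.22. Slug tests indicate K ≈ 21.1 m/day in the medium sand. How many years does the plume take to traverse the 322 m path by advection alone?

3.61

Hydraulic gradient i = (268.33 − 267.51) / 322 = 0.82 / 322 = 0.002547.
Darcy flux q = K · i = 21.10 × 0.002547 = 0.05373 m/day.
Seepage velocity v = q / n_e = 0.05373 / 0.22 = 0.2442 m/day.
Travel time t = L / v = 322 / 0.2442 = 1318 days = 3.610 years.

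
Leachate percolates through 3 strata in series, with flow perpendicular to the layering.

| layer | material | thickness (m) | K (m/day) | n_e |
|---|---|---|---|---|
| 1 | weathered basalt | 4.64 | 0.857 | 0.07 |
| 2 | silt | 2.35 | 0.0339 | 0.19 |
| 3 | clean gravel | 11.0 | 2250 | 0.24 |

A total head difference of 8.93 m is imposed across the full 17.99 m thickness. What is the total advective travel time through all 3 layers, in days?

With flow normal to the layers, continuity requires the same specific discharge q through every layer.
Σ(b_i/K_i) = 4.64/0.857 + 2.35/0.0339 + 11.0/2250 = 74.74 d.
q = Δh / Σ(b_i/K_i) = 8.93 / 74.74 = 0.1195 m/day.
In each layer the seepage velocity is v_i = q/n_i, so the layer transit time is t_i = b_i·n_i / q:
  layer 1 (weathered basalt): t_1 = 4.64 × 0.07 / 0.1195 = 2.718 d
  layer 2 (silt): t_2 = 2.35 × 0.19 / 0.1195 = 3.737 d
  layer 3 (clean gravel): t_3 = 11.0 × 0.24 / 0.1195 = 22.10 d
Total t = Σ t_i = 28.55 days.

28.6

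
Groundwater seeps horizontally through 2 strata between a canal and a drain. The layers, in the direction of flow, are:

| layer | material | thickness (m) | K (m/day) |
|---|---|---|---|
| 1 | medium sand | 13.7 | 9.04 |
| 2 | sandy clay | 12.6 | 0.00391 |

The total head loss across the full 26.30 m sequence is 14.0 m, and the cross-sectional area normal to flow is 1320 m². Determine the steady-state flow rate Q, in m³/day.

Flow is perpendicular to layering, so the layers act in series and the equivalent K is the thickness-weighted harmonic mean.
Total thickness L = 13.7 + 12.6 = 26.30 m.
Σ(b_i/K_i) = 13.7/9.04 + 12.6/0.00391 = 3224 d.
K_eq = L / Σ(b_i/K_i) = 26.30 / 3224 = 0.008158 m/day.
Q = K_eq · A · (Δh/L) = 0.008158 × 1320 × (14.0/26.30) = 5.732 m³/day.

5.73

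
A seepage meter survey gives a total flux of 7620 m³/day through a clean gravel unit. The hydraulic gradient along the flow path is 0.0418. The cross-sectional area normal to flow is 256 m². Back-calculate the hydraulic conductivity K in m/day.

712

Hydraulic gradient i = 0.0418.
From Q = K·A·i, K = Q / (A·i) = 7620 / (256.0 × 0.04180) = 712.1 m/day.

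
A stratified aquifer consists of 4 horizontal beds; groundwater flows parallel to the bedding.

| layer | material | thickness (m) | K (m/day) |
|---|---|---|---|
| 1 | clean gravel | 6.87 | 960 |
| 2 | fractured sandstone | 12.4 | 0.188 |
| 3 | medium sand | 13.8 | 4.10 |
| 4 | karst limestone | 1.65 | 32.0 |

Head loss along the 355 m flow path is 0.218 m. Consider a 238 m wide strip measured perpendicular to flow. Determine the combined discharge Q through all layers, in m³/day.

Flow is parallel to layering, so each bed carries its own Darcy discharge and the transmissivities add.
Σ(K_i·b_i) = 960×6.87 + 0.188×12.4 + 4.10×13.8 + 32.0×1.65 = 6707 m²/day.
Hydraulic gradient i = Δh / L = 0.218 / 355 = 0.0006141.
Q = Σ(K_i·b_i) · W · i = 6707 × 238 × 0.0006141 = 980.2 m³/day.

980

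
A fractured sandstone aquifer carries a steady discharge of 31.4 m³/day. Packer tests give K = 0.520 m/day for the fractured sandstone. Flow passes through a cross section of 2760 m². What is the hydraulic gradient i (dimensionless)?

0.0219

From Q = K·A·i, i = Q / (K·A) = 31.4 / (0.5200 × 2760) = 0.02188.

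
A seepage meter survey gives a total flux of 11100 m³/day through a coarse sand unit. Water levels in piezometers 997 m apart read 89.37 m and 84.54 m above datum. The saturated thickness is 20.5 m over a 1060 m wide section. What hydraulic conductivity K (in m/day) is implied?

Cross-sectional area A = 1060 × 20.5 = 21730 m².
Hydraulic gradient i = (89.37 − 84.54) / 997 = 4.83 / 997 = 0.004845.
From Q = K·A·i, K = Q / (A·i) = 11100 / (21730 × 0.004845) = 105.4 m/day.

105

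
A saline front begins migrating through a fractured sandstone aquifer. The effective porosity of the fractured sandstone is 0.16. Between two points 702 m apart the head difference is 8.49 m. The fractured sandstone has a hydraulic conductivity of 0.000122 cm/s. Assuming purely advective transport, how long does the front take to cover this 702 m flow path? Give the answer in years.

241

Convert K: 0.000122 cm/s × 864 = 0.1054 m/day.
Hydraulic gradient i = Δh / L = 8.49 / 702 = 0.01209.
Darcy flux q = K · i = 0.1054 × 0.01209 = 0.001275 m/day.
Seepage velocity v = q / n_e = 0.001275 / 0.16 = 0.007968 m/day.
Travel time t = L / v = 702 / 0.007968 = 88108 days = 241.2 years.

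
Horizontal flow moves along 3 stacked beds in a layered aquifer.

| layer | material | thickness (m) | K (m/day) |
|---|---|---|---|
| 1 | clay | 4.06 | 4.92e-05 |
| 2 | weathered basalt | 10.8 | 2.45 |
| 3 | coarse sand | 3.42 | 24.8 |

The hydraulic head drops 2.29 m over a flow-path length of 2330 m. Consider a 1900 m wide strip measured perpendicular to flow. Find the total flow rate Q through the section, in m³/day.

Flow is parallel to layering, so each bed carries its own Darcy discharge and the transmissivities add.
Σ(K_i·b_i) = 4.92e-05×4.06 + 2.45×10.8 + 24.8×3.42 = 111.3 m²/day.
Hydraulic gradient i = Δh / L = 2.29 / 2330 = 0.0009828.
Q = Σ(K_i·b_i) · W · i = 111.3 × 1900 × 0.0009828 = 207.8 m³/day.

208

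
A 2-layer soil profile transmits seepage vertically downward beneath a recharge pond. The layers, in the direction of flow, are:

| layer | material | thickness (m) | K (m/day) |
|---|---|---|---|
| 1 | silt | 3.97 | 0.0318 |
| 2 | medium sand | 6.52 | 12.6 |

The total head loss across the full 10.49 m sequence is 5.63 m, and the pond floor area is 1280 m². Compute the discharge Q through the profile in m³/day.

Flow is perpendicular to layering, so the layers act in series and the equivalent K is the thickness-weighted harmonic mean.
Total thickness L = 3.97 + 6.52 = 10.49 m.
Σ(b_i/K_i) = 3.97/0.0318 + 6.52/12.6 = 125.4 d.
K_eq = L / Σ(b_i/K_i) = 10.49 / 125.4 = 0.08368 m/day.
Q = K_eq · A · (Δh/L) = 0.08368 × 1280 × (5.63/10.49) = 57.49 m³/day.

57.5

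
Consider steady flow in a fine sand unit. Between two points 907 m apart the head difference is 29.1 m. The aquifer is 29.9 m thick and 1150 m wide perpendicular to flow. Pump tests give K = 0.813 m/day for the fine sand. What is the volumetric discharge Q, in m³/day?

897

Cross-sectional area A = 1150 × 29.9 = 34385 m².
Hydraulic gradient i = Δh / L = 29.1 / 907 = 0.03208.
Darcy's law: Q = K · A · i = 0.8130 × 34385 × 0.03208 = 896.9 m³/day.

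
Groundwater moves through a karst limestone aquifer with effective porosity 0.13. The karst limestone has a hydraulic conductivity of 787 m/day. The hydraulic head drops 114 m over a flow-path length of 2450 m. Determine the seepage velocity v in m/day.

Hydraulic gradient i = Δh / L = 114 / 2450 = 0.04653.
Darcy flux q = K · i = 787.0 × 0.04653 = 36.62 m/day.
Seepage velocity v = q / n_e = 36.62 / 0.13 = 281.7 m/day.

282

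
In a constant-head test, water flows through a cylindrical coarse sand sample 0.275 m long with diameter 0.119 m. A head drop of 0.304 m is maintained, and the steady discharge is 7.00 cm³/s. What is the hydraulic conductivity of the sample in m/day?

Cross-sectional area A = π·(d/2)² = π × (0.119/2)² = 0.01112 m².
Convert discharge: 7.00 cm³/s = 7.000e-06 m³/s.
Darcy's law rearranged: K = Q·L / (A·Δh) = 7.000e-06 × 0.275 / (0.01112 × 0.304) = 0.0005693 m/s = 49.19 m/day.

49.2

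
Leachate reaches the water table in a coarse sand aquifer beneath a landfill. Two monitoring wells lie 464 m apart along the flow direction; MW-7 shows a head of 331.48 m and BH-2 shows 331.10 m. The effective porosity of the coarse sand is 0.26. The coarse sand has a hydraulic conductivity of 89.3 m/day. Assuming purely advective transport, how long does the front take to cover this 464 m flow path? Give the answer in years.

4.52

Hydraulic gradient i = (331.48 − 331.10) / 464 = 0.38 / 464 = 0.0008190.
Darcy flux q = K · i = 89.30 × 0.0008190 = 0.07313 m/day.
Seepage velocity v = q / n_e = 0.07313 / 0.26 = 0.2813 m/day.
Travel time t = L / v = 464 / 0.2813 = 1650 days = 4.516 years.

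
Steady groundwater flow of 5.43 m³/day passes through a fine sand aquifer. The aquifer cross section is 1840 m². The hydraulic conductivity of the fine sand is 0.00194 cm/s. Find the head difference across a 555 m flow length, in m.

Convert K: 0.00194 cm/s × 864 = 1.676 m/day.
From Q = K·A·i, i = Q / (K·A) = 5.43 / (1.676 × 1840) = 0.001761.
Head loss Δh = i · L = 0.001761 × 555 = 0.9771 m.

0.977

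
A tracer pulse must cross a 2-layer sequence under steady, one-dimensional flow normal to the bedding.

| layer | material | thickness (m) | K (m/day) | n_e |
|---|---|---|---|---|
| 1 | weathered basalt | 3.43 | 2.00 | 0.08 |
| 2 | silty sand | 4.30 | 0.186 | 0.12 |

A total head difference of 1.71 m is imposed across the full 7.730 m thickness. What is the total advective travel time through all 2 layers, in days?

With flow normal to the layers, continuity requires the same specific discharge q through every layer.
Σ(b_i/K_i) = 3.43/2.00 + 4.30/0.186 = 24.83 d.
q = Δh / Σ(b_i/K_i) = 1.71 / 24.83 = 0.06886 m/day.
In each layer the seepage velocity is v_i = q/n_i, so the layer transit time is t_i = b_i·n_i / q:
  layer 1 (weathered basalt): t_1 = 3.43 × 0.08 / 0.06886 = 3.985 d
  layer 2 (silty sand): t_2 = 4.30 × 0.12 / 0.06886 = 7.494 d
Total t = Σ t_i = 11.48 days.

11.5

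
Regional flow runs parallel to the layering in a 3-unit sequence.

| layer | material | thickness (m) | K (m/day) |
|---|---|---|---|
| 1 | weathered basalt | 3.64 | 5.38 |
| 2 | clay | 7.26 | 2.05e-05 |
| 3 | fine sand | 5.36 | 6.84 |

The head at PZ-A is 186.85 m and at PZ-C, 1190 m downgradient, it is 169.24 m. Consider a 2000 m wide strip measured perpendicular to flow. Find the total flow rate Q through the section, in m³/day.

Flow is parallel to layering, so each bed carries its own Darcy discharge and the transmissivities add.
Σ(K_i·b_i) = 5.38×3.64 + 2.05e-05×7.26 + 6.84×5.36 = 56.25 m²/day.
Hydraulic gradient i = (186.85 − 169.24) / 1190 = 17.61 / 1190 = 0.01480.
Q = Σ(K_i·b_i) · W · i = 56.25 × 2000 × 0.01480 = 1665 m³/day.

1660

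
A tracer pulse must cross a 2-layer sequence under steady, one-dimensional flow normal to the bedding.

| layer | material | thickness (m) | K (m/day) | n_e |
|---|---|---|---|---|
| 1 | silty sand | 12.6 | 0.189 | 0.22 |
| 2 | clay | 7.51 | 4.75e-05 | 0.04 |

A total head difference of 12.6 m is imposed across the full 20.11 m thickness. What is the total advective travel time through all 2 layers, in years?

106

With flow normal to the layers, continuity requires the same specific discharge q through every layer.
Σ(b_i/K_i) = 12.6/0.189 + 7.51/4.75e-05 = 1.582e+05 d.
q = Δh / Σ(b_i/K_i) = 12.6 / 1.582e+05 = 7.966e-05 m/day.
In each layer the seepage velocity is v_i = q/n_i, so the layer transit time is t_i = b_i·n_i / q:
  layer 1 (silty sand): t_1 = 12.6 × 0.22 / 7.966e-05 = 34798 d
  layer 2 (clay): t_2 = 7.51 × 0.04 / 7.966e-05 = 3771 d
Total t = Σ t_i = 38569 days = 105.6 years.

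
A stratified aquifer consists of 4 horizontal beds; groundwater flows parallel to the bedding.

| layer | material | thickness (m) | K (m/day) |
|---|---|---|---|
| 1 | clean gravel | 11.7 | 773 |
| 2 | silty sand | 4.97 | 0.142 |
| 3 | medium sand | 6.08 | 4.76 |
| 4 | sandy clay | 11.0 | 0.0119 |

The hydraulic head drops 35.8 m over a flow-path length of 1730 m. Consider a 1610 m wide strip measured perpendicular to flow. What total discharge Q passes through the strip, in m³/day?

Flow is parallel to layering, so each bed carries its own Darcy discharge and the transmissivities add.
Σ(K_i·b_i) = 773×11.7 + 0.142×4.97 + 4.76×6.08 + 0.0119×11.0 = 9074 m²/day.
Hydraulic gradient i = Δh / L = 35.8 / 1730 = 0.02069.
Q = Σ(K_i·b_i) · W · i = 9074 × 1610 × 0.02069 = 3.023e+05 m³/day.

302000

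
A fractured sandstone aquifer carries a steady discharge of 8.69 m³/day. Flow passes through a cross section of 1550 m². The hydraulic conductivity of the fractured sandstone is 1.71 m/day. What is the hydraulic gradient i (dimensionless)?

0.00328

From Q = K·A·i, i = Q / (K·A) = 8.69 / (1.710 × 1550) = 0.003279.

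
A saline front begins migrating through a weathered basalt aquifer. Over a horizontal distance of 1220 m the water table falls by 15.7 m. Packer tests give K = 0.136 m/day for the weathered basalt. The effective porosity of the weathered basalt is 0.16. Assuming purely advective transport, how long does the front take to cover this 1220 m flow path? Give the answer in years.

Hydraulic gradient i = Δh / L = 15.7 / 1220 = 0.01287.
Darcy flux q = K · i = 0.1360 × 0.01287 = 0.001750 m/day.
Seepage velocity v = q / n_e = 0.001750 / 0.16 = 0.01094 m/day.
Travel time t = L / v = 1220 / 0.01094 = 1.115e+05 days = 305.4 years.

305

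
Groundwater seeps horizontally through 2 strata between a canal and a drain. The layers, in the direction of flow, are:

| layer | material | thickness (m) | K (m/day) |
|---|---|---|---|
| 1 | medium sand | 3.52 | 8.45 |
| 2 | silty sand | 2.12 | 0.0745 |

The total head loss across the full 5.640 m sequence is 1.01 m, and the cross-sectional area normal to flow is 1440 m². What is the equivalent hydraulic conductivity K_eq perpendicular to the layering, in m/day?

0.195

Flow is perpendicular to layering, so the layers act in series and the equivalent K is the thickness-weighted harmonic mean.
Total thickness L = 3.52 + 2.12 = 5.640 m.
Σ(b_i/K_i) = 3.52/8.45 + 2.12/0.0745 = 28.87 d.
K_eq = L / Σ(b_i/K_i) = 5.640 / 28.87 = 0.1953 m/day.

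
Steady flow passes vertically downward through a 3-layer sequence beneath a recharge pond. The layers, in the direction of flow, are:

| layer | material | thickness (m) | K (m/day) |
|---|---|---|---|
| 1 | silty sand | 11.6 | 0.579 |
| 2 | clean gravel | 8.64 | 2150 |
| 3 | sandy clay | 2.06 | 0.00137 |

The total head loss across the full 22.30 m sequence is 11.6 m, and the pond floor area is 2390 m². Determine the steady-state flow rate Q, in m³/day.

Flow is perpendicular to layering, so the layers act in series and the equivalent K is the thickness-weighted harmonic mean.
Total thickness L = 11.6 + 8.64 + 2.06 = 22.30 m.
Σ(b_i/K_i) = 11.6/0.579 + 8.64/2150 + 2.06/0.00137 = 1524 d.
K_eq = L / Σ(b_i/K_i) = 22.30 / 1524 = 0.01464 m/day.
Q = K_eq · A · (Δh/L) = 0.01464 × 2390 × (11.6/22.30) = 18.20 m³/day.

18.2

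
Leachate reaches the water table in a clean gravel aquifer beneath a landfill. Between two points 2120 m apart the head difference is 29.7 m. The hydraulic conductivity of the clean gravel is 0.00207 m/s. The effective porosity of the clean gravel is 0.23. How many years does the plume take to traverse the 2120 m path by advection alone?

Convert K: 0.00207 m/s × 86400 = 178.8 m/day.
Hydraulic gradient i = Δh / L = 29.7 / 2120 = 0.01401.
Darcy flux q = K · i = 178.8 × 0.01401 = 2.506 m/day.
Seepage velocity v = q / n_e = 2.506 / 0.23 = 10.89 m/day.
Travel time t = L / v = 2120 / 10.89 = 194.6 days = 0.5328 years.

0.533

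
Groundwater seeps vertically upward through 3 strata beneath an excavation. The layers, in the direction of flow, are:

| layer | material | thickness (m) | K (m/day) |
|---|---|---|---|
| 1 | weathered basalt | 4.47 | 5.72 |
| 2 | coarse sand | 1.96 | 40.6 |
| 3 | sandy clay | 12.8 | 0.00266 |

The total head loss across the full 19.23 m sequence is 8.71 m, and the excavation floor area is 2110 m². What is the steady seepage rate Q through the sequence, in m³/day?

3.82

Flow is perpendicular to layering, so the layers act in series and the equivalent K is the thickness-weighted harmonic mean.
Total thickness L = 4.47 + 1.96 + 12.8 = 19.23 m.
Σ(b_i/K_i) = 4.47/5.72 + 1.96/40.6 + 12.8/0.00266 = 4813 d.
K_eq = L / Σ(b_i/K_i) = 19.23 / 4813 = 0.003996 m/day.
Q = K_eq · A · (Δh/L) = 0.003996 × 2110 × (8.71/19.23) = 3.819 m³/day.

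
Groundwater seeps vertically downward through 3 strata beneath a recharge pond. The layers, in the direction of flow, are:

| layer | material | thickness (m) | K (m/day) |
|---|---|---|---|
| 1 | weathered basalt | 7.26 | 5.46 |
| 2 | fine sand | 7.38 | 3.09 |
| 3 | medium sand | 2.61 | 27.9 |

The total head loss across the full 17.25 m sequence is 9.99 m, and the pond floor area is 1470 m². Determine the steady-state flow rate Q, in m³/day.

Flow is perpendicular to layering, so the layers act in series and the equivalent K is the thickness-weighted harmonic mean.
Total thickness L = 7.26 + 7.38 + 2.61 = 17.25 m.
Σ(b_i/K_i) = 7.26/5.46 + 7.38/3.09 + 2.61/27.9 = 3.812 d.
K_eq = L / Σ(b_i/K_i) = 17.25 / 3.812 = 4.526 m/day.
Q = K_eq · A · (Δh/L) = 4.526 × 1470 × (9.99/17.25) = 3853 m³/day.

3850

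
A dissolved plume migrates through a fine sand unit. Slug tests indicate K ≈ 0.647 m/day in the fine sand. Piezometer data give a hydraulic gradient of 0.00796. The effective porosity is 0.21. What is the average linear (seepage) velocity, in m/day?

0.0245

Hydraulic gradient i = 0.00796.
Darcy flux q = K · i = 0.6470 × 0.007960 = 0.005150 m/day.
Seepage velocity v = q / n_e = 0.005150 / 0.21 = 0.02452 m/day.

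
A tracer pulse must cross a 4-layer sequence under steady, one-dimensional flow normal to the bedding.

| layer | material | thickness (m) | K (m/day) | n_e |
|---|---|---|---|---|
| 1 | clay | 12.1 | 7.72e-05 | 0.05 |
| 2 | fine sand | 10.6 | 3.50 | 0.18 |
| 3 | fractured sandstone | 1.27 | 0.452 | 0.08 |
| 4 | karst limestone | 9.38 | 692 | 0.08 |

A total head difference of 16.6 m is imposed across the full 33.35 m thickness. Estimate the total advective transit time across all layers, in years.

With flow normal to the layers, continuity requires the same specific discharge q through every layer.
Σ(b_i/K_i) = 12.1/7.72e-05 + 10.6/3.50 + 1.27/0.452 + 9.38/692 = 1.567e+05 d.
q = Δh / Σ(b_i/K_i) = 16.6 / 1.567e+05 = 0.0001059 m/day.
In each layer the seepage velocity is v_i = q/n_i, so the layer transit time is t_i = b_i·n_i / q:
  layer 1 (clay): t_1 = 12.1 × 0.05 / 0.0001059 = 5713 d
  layer 2 (fine sand): t_2 = 10.6 × 0.18 / 0.0001059 = 18016 d
  layer 3 (fractured sandstone): t_3 = 1.27 × 0.08 / 0.0001059 = 959.3 d
  layer 4 (karst limestone): t_4 = 9.38 × 0.08 / 0.0001059 = 7085 d
Total t = Σ t_i = 31773 days = 86.99 years.

87.0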